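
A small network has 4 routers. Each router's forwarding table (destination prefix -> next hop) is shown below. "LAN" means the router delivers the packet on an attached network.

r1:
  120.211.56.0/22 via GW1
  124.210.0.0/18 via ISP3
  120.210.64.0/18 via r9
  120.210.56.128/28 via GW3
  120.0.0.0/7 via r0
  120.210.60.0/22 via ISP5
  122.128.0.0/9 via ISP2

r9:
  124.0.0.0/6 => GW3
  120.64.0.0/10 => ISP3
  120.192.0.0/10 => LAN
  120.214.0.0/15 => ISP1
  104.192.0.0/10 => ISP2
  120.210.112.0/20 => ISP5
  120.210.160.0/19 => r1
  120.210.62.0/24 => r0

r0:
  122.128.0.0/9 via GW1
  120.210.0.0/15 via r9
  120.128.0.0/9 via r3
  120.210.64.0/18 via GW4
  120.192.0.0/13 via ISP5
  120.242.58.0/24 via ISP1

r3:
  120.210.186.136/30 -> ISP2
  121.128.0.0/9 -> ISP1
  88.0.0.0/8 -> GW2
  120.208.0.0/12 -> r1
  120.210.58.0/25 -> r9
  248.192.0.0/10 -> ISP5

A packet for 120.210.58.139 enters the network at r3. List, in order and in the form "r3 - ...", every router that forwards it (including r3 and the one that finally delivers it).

At r3: longest match for 120.210.58.139 is 120.208.0.0/12 -> r1
At r1: longest match for 120.210.58.139 is 120.0.0.0/7 -> r0
At r0: longest match for 120.210.58.139 is 120.210.0.0/15 -> r9
At r9: longest match for 120.210.58.139 is 120.192.0.0/10 -> LAN

r3 - r1 - r0 - r9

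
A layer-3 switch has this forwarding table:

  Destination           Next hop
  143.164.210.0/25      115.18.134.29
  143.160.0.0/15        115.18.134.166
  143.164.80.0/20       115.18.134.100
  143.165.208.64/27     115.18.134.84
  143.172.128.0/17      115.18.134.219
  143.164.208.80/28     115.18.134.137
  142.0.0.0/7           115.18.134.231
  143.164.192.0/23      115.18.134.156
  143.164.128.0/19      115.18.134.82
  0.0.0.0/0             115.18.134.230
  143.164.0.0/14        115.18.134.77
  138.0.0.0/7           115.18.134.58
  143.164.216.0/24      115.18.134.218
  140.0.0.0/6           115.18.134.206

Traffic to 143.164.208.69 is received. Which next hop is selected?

115.18.134.77

Routes whose prefix contains 143.164.208.69:
  0.0.0.0/0 (default, matches everything) -> 115.18.134.230
  140.0.0.0/6 (140.0.0.0 - 143.255.255.255) -> 115.18.134.206
  142.0.0.0/7 (142.0.0.0 - 143.255.255.255) -> 115.18.134.231
  143.164.0.0/14 (143.164.0.0 - 143.167.255.255) -> 115.18.134.77
More-specific entries that do NOT match:
  143.164.208.80/28 (143.164.208.80 - 143.164.208.95) does not contain 143.164.208.69
  143.165.208.64/27 (143.165.208.64 - 143.165.208.95) does not contain 143.164.208.69
  143.164.210.0/25 (143.164.210.0 - 143.164.210.127) does not contain 143.164.208.69
  143.164.216.0/24 (143.164.216.0 - 143.164.216.255) does not contain 143.164.208.69
  143.164.192.0/23 (143.164.192.0 - 143.164.193.255) does not contain 143.164.208.69
  143.164.80.0/20 (143.164.80.0 - 143.164.95.255) does not contain 143.164.208.69
  143.164.128.0/19 (143.164.128.0 - 143.164.159.255) does not contain 143.164.208.69
  143.172.128.0/17 (143.172.128.0 - 143.172.255.255) does not contain 143.164.208.69
  143.160.0.0/15 (143.160.0.0 - 143.161.255.255) does not contain 143.164.208.69
Longest matching prefix is /14 -> next hop 115.18.134.77.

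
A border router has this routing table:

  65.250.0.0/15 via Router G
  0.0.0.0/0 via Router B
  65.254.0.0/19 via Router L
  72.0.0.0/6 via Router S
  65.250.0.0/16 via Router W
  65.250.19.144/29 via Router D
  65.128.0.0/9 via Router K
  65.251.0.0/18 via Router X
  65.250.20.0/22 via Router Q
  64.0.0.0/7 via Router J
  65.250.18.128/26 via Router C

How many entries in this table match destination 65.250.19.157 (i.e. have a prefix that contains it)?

Prefixes containing 65.250.19.157:
  0.0.0.0/0 (default, matches everything)
  64.0.0.0/7 (64.0.0.0 - 65.255.255.255)
  65.128.0.0/9 (65.128.0.0 - 65.255.255.255)
  65.250.0.0/15 (65.250.0.0 - 65.251.255.255)
  65.250.0.0/16 (65.250.0.0 - 65.250.255.255)
Total matching entries: 5.

5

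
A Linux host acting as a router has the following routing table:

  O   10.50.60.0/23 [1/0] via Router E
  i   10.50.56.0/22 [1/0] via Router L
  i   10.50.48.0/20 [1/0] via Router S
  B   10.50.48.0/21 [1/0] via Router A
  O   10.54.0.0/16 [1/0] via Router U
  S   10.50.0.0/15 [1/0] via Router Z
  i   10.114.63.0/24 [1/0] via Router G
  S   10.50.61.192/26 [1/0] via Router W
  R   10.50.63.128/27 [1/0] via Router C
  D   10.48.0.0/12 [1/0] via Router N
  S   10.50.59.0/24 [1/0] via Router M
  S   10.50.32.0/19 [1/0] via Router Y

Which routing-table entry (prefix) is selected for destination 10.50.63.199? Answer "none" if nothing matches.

Entries matching 10.50.63.199:
  10.48.0.0/12 (10.48.0.0 - 10.63.255.255)
  10.50.0.0/15 (10.50.0.0 - 10.51.255.255)
  10.50.32.0/19 (10.50.32.0 - 10.50.63.255)
  10.50.48.0/20 (10.50.48.0 - 10.50.63.255)
Most specific is 10.50.48.0/20.

10.50.48.0/20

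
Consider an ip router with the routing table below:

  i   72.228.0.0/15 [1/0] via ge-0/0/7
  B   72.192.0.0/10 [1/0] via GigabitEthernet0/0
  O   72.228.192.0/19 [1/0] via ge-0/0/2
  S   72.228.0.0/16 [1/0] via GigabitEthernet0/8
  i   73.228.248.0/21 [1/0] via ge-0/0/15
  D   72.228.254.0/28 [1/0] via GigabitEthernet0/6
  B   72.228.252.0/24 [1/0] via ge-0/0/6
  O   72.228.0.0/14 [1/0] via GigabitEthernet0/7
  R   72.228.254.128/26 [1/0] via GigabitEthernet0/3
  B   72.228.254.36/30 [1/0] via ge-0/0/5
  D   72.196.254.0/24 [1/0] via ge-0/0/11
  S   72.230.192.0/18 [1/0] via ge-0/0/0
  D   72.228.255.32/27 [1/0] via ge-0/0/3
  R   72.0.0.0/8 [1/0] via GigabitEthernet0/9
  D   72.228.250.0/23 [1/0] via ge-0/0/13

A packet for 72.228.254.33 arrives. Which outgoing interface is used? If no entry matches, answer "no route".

GigabitEthernet0/8

Routes whose prefix contains 72.228.254.33:
  72.0.0.0/8 (72.0.0.0 - 72.255.255.255) -> GigabitEthernet0/9
  72.192.0.0/10 (72.192.0.0 - 72.255.255.255) -> GigabitEthernet0/0
  72.228.0.0/14 (72.228.0.0 - 72.231.255.255) -> GigabitEthernet0/7
  72.228.0.0/15 (72.228.0.0 - 72.229.255.255) -> ge-0/0/7
  72.228.0.0/16 (72.228.0.0 - 72.228.255.255) -> GigabitEthernet0/8
More-specific entries that do NOT match:
  72.228.254.36/30 (72.228.254.36 - 72.228.254.39) does not contain 72.228.254.33
  72.228.254.0/28 (72.228.254.0 - 72.228.254.15) does not contain 72.228.254.33
  72.228.255.32/27 (72.228.255.32 - 72.228.255.63) does not contain 72.228.254.33
  72.228.254.128/26 (72.228.254.128 - 72.228.254.191) does not contain 72.228.254.33
  72.228.252.0/24 (72.228.252.0 - 72.228.252.255) does not contain 72.228.254.33
  72.196.254.0/24 (72.196.254.0 - 72.196.254.255) does not contain 72.228.254.33
  72.228.250.0/23 (72.228.250.0 - 72.228.251.255) does not contain 72.228.254.33
  73.228.248.0/21 (73.228.248.0 - 73.228.255.255) does not contain 72.228.254.33
  72.228.192.0/19 (72.228.192.0 - 72.228.223.255) does not contain 72.228.254.33
  72.230.192.0/18 (72.230.192.0 - 72.230.255.255) does not contain 72.228.254.33
Longest matching prefix is /16 -> interface GigabitEthernet0/8.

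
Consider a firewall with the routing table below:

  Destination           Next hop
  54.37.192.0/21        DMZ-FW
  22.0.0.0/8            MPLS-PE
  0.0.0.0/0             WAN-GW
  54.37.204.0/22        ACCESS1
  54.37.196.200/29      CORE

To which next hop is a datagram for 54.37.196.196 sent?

DMZ-FW

Routes whose prefix contains 54.37.196.196:
  0.0.0.0/0 (default, matches everything) -> WAN-GW
  54.37.192.0/21 (54.37.192.0 - 54.37.199.255) -> DMZ-FW
More-specific entries that do NOT match:
  54.37.196.200/29 (54.37.196.200 - 54.37.196.207) does not contain 54.37.196.196
  54.37.204.0/22 (54.37.204.0 - 54.37.207.255) does not contain 54.37.196.196
Longest matching prefix is /21 -> next hop DMZ-FW.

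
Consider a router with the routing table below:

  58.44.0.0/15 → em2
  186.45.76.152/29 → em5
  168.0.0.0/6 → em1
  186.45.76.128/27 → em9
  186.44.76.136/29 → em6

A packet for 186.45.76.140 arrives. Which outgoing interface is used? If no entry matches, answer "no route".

em9

Routes whose prefix contains 186.45.76.140:
  186.45.76.128/27 (186.45.76.128 - 186.45.76.159) -> em9
More-specific entries that do NOT match:
  186.45.76.152/29 (186.45.76.152 - 186.45.76.159) does not contain 186.45.76.140
  186.44.76.136/29 (186.44.76.136 - 186.44.76.143) does not contain 186.45.76.140
Longest matching prefix is /27 -> interface em9.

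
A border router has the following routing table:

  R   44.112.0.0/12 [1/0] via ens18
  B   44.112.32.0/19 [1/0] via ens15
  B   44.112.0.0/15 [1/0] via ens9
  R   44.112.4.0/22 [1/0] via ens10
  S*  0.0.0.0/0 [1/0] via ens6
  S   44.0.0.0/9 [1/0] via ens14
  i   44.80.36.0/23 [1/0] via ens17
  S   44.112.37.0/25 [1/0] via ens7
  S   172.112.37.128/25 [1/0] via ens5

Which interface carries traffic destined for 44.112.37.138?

Routes whose prefix contains 44.112.37.138:
  0.0.0.0/0 (default, matches everything) -> ens6
  44.0.0.0/9 (44.0.0.0 - 44.127.255.255) -> ens14
  44.112.0.0/12 (44.112.0.0 - 44.127.255.255) -> ens18
  44.112.0.0/15 (44.112.0.0 - 44.113.255.255) -> ens9
  44.112.32.0/19 (44.112.32.0 - 44.112.63.255) -> ens15
More-specific entries that do NOT match:
  44.112.37.0/25 (44.112.37.0 - 44.112.37.127) does not contain 44.112.37.138
  172.112.37.128/25 (172.112.37.128 - 172.112.37.255) does not contain 44.112.37.138
  44.80.36.0/23 (44.80.36.0 - 44.80.37.255) does not contain 44.112.37.138
  44.112.4.0/22 (44.112.4.0 - 44.112.7.255) does not contain 44.112.37.138
Longest matching prefix is /19 -> interface ens15.

ens15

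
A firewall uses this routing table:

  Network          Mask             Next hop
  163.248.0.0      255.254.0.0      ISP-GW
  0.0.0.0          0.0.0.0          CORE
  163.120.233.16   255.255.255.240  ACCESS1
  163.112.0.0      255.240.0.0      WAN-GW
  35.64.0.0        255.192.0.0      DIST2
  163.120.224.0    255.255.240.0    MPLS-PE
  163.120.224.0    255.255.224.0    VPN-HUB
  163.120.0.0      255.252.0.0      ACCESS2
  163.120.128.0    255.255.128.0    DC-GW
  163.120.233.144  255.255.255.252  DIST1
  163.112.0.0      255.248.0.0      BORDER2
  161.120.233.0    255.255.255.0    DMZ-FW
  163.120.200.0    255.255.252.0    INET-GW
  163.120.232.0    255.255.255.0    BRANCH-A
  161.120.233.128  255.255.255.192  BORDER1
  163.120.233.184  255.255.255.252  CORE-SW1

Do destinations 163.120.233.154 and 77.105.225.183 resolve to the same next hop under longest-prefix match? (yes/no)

no

163.120.233.154: longest match 163.120.224.0/20 -> MPLS-PE
77.105.225.183: longest match 0.0.0.0/0 -> CORE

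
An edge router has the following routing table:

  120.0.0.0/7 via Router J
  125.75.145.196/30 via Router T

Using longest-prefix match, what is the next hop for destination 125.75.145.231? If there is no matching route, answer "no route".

No entry's prefix contains 125.75.145.231; there is no default route.

no route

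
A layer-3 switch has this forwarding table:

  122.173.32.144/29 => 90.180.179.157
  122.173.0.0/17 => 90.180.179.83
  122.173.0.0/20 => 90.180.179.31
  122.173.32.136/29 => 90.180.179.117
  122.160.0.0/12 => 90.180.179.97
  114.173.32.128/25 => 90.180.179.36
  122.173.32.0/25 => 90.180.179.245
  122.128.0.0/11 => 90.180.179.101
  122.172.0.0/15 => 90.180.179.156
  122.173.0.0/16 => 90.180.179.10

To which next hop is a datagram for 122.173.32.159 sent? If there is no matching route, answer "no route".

90.180.179.83

Routes whose prefix contains 122.173.32.159:
  122.160.0.0/12 (122.160.0.0 - 122.175.255.255) -> 90.180.179.97
  122.172.0.0/15 (122.172.0.0 - 122.173.255.255) -> 90.180.179.156
  122.173.0.0/16 (122.173.0.0 - 122.173.255.255) -> 90.180.179.10
  122.173.0.0/17 (122.173.0.0 - 122.173.127.255) -> 90.180.179.83
More-specific entries that do NOT match:
  122.173.32.144/29 (122.173.32.144 - 122.173.32.151) does not contain 122.173.32.159
  122.173.32.136/29 (122.173.32.136 - 122.173.32.143) does not contain 122.173.32.159
  114.173.32.128/25 (114.173.32.128 - 114.173.32.255) does not contain 122.173.32.159
  122.173.32.0/25 (122.173.32.0 - 122.173.32.127) does not contain 122.173.32.159
  122.173.0.0/20 (122.173.0.0 - 122.173.15.255) does not contain 122.173.32.159
Longest matching prefix is /17 -> next hop 90.180.179.83.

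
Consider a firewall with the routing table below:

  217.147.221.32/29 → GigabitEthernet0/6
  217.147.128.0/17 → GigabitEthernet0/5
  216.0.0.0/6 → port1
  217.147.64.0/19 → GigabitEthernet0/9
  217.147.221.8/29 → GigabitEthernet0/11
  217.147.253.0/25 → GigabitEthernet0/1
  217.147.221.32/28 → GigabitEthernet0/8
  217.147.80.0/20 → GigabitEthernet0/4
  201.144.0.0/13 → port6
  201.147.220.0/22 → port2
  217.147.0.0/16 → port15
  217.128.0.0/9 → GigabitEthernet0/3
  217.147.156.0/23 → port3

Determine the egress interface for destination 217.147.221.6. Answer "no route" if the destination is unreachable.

Routes whose prefix contains 217.147.221.6:
  216.0.0.0/6 (216.0.0.0 - 219.255.255.255) -> port1
  217.128.0.0/9 (217.128.0.0 - 217.255.255.255) -> GigabitEthernet0/3
  217.147.0.0/16 (217.147.0.0 - 217.147.255.255) -> port15
  217.147.128.0/17 (217.147.128.0 - 217.147.255.255) -> GigabitEthernet0/5
More-specific entries that do NOT match:
  217.147.221.32/29 (217.147.221.32 - 217.147.221.39) does not contain 217.147.221.6
  217.147.221.8/29 (217.147.221.8 - 217.147.221.15) does not contain 217.147.221.6
  217.147.221.32/28 (217.147.221.32 - 217.147.221.47) does not contain 217.147.221.6
  217.147.253.0/25 (217.147.253.0 - 217.147.253.127) does not contain 217.147.221.6
  217.147.156.0/23 (217.147.156.0 - 217.147.157.255) does not contain 217.147.221.6
  201.147.220.0/22 (201.147.220.0 - 201.147.223.255) does not contain 217.147.221.6
  217.147.80.0/20 (217.147.80.0 - 217.147.95.255) does not contain 217.147.221.6
  217.147.64.0/19 (217.147.64.0 - 217.147.95.255) does not contain 217.147.221.6
Longest matching prefix is /17 -> interface GigabitEthernet0/5.

GigabitEthernet0/5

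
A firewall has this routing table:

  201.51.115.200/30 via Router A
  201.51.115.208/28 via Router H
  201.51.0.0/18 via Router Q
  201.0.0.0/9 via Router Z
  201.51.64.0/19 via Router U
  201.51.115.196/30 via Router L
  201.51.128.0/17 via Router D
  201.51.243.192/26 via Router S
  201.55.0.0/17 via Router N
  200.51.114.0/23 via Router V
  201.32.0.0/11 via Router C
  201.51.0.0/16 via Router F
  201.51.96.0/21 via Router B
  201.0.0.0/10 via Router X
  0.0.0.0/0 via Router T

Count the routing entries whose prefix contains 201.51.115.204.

Prefixes containing 201.51.115.204:
  0.0.0.0/0 (default, matches everything)
  201.0.0.0/9 (201.0.0.0 - 201.127.255.255)
  201.0.0.0/10 (201.0.0.0 - 201.63.255.255)
  201.32.0.0/11 (201.32.0.0 - 201.63.255.255)
  201.51.0.0/16 (201.51.0.0 - 201.51.255.255)
Total matching entries: 5.

5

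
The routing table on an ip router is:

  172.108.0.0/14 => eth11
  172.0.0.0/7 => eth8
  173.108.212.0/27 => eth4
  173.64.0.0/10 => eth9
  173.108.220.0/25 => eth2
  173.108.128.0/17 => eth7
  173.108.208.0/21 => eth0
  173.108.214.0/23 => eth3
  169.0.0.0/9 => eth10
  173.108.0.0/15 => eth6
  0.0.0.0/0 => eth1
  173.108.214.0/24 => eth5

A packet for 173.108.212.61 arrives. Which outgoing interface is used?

eth0

Routes whose prefix contains 173.108.212.61:
  0.0.0.0/0 (default, matches everything) -> eth1
  172.0.0.0/7 (172.0.0.0 - 173.255.255.255) -> eth8
  173.64.0.0/10 (173.64.0.0 - 173.127.255.255) -> eth9
  173.108.0.0/15 (173.108.0.0 - 173.109.255.255) -> eth6
  173.108.128.0/17 (173.108.128.0 - 173.108.255.255) -> eth7
  173.108.208.0/21 (173.108.208.0 - 173.108.215.255) -> eth0
More-specific entries that do NOT match:
  173.108.212.0/27 (173.108.212.0 - 173.108.212.31) does not contain 173.108.212.61
  173.108.220.0/25 (173.108.220.0 - 173.108.220.127) does not contain 173.108.212.61
  173.108.214.0/24 (173.108.214.0 - 173.108.214.255) does not contain 173.108.212.61
  173.108.214.0/23 (173.108.214.0 - 173.108.215.255) does not contain 173.108.212.61
Longest matching prefix is /21 -> interface eth0.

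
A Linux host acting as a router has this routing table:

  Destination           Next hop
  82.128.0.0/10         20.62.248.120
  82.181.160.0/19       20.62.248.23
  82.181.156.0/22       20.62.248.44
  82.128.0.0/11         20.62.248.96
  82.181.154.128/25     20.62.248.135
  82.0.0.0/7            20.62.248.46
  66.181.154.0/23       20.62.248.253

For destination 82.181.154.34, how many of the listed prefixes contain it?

2

Prefixes containing 82.181.154.34:
  82.0.0.0/7 (82.0.0.0 - 83.255.255.255)
  82.128.0.0/10 (82.128.0.0 - 82.191.255.255)
Total matching entries: 2.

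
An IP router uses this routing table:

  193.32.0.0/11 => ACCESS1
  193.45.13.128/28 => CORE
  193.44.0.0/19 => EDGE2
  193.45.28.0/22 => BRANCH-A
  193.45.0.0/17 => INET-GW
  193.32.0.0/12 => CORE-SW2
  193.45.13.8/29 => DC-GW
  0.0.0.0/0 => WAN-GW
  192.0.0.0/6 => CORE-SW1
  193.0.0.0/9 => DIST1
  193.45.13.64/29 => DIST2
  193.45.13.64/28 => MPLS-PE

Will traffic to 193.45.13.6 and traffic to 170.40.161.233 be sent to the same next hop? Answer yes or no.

193.45.13.6: longest match 193.45.0.0/17 -> INET-GW
170.40.161.233: longest match 0.0.0.0/0 -> WAN-GW

no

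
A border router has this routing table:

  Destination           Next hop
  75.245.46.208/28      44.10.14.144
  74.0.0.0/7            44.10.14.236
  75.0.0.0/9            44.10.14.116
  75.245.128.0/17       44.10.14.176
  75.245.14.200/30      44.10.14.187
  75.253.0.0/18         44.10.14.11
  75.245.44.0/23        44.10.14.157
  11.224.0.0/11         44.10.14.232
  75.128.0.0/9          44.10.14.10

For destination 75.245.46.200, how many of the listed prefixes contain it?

2

Prefixes containing 75.245.46.200:
  74.0.0.0/7 (74.0.0.0 - 75.255.255.255)
  75.128.0.0/9 (75.128.0.0 - 75.255.255.255)
Total matching entries: 2.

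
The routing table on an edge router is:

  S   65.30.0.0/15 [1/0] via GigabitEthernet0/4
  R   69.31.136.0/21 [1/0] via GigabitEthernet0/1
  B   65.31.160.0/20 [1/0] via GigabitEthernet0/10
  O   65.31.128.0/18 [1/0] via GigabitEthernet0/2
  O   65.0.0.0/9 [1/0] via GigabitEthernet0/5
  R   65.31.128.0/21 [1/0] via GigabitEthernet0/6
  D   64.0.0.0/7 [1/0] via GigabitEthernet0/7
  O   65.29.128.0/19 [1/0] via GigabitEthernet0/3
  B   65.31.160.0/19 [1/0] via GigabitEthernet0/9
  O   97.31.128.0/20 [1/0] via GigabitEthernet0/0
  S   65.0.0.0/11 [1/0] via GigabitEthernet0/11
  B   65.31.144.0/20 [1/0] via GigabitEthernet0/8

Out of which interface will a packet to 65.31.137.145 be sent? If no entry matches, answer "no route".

Routes whose prefix contains 65.31.137.145:
  64.0.0.0/7 (64.0.0.0 - 65.255.255.255) -> GigabitEthernet0/7
  65.0.0.0/9 (65.0.0.0 - 65.127.255.255) -> GigabitEthernet0/5
  65.0.0.0/11 (65.0.0.0 - 65.31.255.255) -> GigabitEthernet0/11
  65.30.0.0/15 (65.30.0.0 - 65.31.255.255) -> GigabitEthernet0/4
  65.31.128.0/18 (65.31.128.0 - 65.31.191.255) -> GigabitEthernet0/2
More-specific entries that do NOT match:
  69.31.136.0/21 (69.31.136.0 - 69.31.143.255) does not contain 65.31.137.145
  65.31.128.0/21 (65.31.128.0 - 65.31.135.255) does not contain 65.31.137.145
  65.31.160.0/20 (65.31.160.0 - 65.31.175.255) does not contain 65.31.137.145
  97.31.128.0/20 (97.31.128.0 - 97.31.143.255) does not contain 65.31.137.145
  65.31.144.0/20 (65.31.144.0 - 65.31.159.255) does not contain 65.31.137.145
  65.29.128.0/19 (65.29.128.0 - 65.29.159.255) does not contain 65.31.137.145
  65.31.160.0/19 (65.31.160.0 - 65.31.191.255) does not contain 65.31.137.145
Longest matching prefix is /18 -> interface GigabitEthernet0/2.

GigabitEthernet0/2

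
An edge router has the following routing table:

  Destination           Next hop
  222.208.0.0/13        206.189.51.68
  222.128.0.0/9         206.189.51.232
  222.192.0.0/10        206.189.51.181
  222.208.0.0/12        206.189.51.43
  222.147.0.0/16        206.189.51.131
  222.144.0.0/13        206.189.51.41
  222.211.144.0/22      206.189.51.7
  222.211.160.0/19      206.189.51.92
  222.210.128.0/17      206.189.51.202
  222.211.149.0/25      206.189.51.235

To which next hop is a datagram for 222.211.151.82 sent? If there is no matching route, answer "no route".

Routes whose prefix contains 222.211.151.82:
  222.128.0.0/9 (222.128.0.0 - 222.255.255.255) -> 206.189.51.232
  222.192.0.0/10 (222.192.0.0 - 222.255.255.255) -> 206.189.51.181
  222.208.0.0/12 (222.208.0.0 - 222.223.255.255) -> 206.189.51.43
  222.208.0.0/13 (222.208.0.0 - 222.215.255.255) -> 206.189.51.68
More-specific entries that do NOT match:
  222.211.149.0/25 (222.211.149.0 - 222.211.149.127) does not contain 222.211.151.82
  222.211.144.0/22 (222.211.144.0 - 222.211.147.255) does not contain 222.211.151.82
  222.211.160.0/19 (222.211.160.0 - 222.211.191.255) does not contain 222.211.151.82
  222.210.128.0/17 (222.210.128.0 - 222.210.255.255) does not contain 222.211.151.82
  222.147.0.0/16 (222.147.0.0 - 222.147.255.255) does not contain 222.211.151.82
Longest matching prefix is /13 -> next hop 206.189.51.68.

206.189.51.68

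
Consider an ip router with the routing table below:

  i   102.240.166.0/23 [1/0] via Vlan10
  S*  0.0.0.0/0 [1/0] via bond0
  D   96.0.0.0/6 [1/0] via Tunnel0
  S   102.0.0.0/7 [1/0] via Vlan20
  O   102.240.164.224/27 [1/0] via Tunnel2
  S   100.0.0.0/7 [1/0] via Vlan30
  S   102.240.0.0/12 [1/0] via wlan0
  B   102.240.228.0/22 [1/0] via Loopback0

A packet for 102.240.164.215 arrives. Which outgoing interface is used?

Routes whose prefix contains 102.240.164.215:
  0.0.0.0/0 (default, matches everything) -> bond0
  102.0.0.0/7 (102.0.0.0 - 103.255.255.255) -> Vlan20
  102.240.0.0/12 (102.240.0.0 - 102.255.255.255) -> wlan0
More-specific entries that do NOT match:
  102.240.164.224/27 (102.240.164.224 - 102.240.164.255) does not contain 102.240.164.215
  102.240.166.0/23 (102.240.166.0 - 102.240.167.255) does not contain 102.240.164.215
  102.240.228.0/22 (102.240.228.0 - 102.240.231.255) does not contain 102.240.164.215
Longest matching prefix is /12 -> interface wlan0.

wlan0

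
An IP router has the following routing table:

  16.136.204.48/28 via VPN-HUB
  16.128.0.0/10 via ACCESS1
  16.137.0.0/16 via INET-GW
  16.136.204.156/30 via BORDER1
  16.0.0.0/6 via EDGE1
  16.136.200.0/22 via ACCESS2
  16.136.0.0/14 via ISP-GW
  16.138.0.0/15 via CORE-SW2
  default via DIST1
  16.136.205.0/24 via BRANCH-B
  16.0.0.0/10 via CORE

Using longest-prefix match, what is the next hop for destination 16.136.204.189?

Routes whose prefix contains 16.136.204.189:
  0.0.0.0/0 (default, matches everything) -> DIST1
  16.0.0.0/6 (16.0.0.0 - 19.255.255.255) -> EDGE1
  16.128.0.0/10 (16.128.0.0 - 16.191.255.255) -> ACCESS1
  16.136.0.0/14 (16.136.0.0 - 16.139.255.255) -> ISP-GW
More-specific entries that do NOT match:
  16.136.204.156/30 (16.136.204.156 - 16.136.204.159) does not contain 16.136.204.189
  16.136.204.48/28 (16.136.204.48 - 16.136.204.63) does not contain 16.136.204.189
  16.136.205.0/24 (16.136.205.0 - 16.136.205.255) does not contain 16.136.204.189
  16.136.200.0/22 (16.136.200.0 - 16.136.203.255) does not contain 16.136.204.189
  16.137.0.0/16 (16.137.0.0 - 16.137.255.255) does not contain 16.136.204.189
  16.138.0.0/15 (16.138.0.0 - 16.139.255.255) does not contain 16.136.204.189
Longest matching prefix is /14 -> next hop ISP-GW.

ISP-GW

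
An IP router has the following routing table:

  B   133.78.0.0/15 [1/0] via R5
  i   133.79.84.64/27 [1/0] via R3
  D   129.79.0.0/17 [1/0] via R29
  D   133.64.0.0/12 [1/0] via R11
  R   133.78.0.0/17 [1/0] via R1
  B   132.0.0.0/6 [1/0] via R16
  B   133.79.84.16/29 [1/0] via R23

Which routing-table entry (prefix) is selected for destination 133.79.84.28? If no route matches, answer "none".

133.78.0.0/15

Entries matching 133.79.84.28:
  132.0.0.0/6 (132.0.0.0 - 135.255.255.255)
  133.64.0.0/12 (133.64.0.0 - 133.79.255.255)
  133.78.0.0/15 (133.78.0.0 - 133.79.255.255)
Most specific is 133.78.0.0/15.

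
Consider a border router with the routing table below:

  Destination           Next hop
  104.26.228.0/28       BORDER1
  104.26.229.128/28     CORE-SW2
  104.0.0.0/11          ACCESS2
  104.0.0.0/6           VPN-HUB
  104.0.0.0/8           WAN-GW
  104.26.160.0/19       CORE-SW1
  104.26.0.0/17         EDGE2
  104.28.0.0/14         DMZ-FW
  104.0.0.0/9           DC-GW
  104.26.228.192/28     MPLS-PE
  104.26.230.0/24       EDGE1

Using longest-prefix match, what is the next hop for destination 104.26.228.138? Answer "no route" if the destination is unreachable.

ACCESS2

Routes whose prefix contains 104.26.228.138:
  104.0.0.0/6 (104.0.0.0 - 107.255.255.255) -> VPN-HUB
  104.0.0.0/8 (104.0.0.0 - 104.255.255.255) -> WAN-GW
  104.0.0.0/9 (104.0.0.0 - 104.127.255.255) -> DC-GW
  104.0.0.0/11 (104.0.0.0 - 104.31.255.255) -> ACCESS2
More-specific entries that do NOT match:
  104.26.228.0/28 (104.26.228.0 - 104.26.228.15) does not contain 104.26.228.138
  104.26.229.128/28 (104.26.229.128 - 104.26.229.143) does not contain 104.26.228.138
  104.26.228.192/28 (104.26.228.192 - 104.26.228.207) does not contain 104.26.228.138
  104.26.230.0/24 (104.26.230.0 - 104.26.230.255) does not contain 104.26.228.138
  104.26.160.0/19 (104.26.160.0 - 104.26.191.255) does not contain 104.26.228.138
  104.26.0.0/17 (104.26.0.0 - 104.26.127.255) does not contain 104.26.228.138
  104.28.0.0/14 (104.28.0.0 - 104.31.255.255) does not contain 104.26.228.138
Longest matching prefix is /11 -> next hop ACCESS2.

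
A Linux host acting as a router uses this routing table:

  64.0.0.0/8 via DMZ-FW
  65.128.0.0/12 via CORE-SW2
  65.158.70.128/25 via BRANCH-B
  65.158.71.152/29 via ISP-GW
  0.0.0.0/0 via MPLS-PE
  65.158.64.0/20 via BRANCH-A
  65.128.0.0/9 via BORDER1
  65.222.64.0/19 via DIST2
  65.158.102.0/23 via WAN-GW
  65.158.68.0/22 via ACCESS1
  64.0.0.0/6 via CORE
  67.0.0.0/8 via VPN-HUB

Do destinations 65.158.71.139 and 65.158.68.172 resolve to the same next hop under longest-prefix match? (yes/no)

65.158.71.139: longest match 65.158.68.0/22 -> ACCESS1
65.158.68.172: longest match 65.158.68.0/22 -> ACCESS1

yes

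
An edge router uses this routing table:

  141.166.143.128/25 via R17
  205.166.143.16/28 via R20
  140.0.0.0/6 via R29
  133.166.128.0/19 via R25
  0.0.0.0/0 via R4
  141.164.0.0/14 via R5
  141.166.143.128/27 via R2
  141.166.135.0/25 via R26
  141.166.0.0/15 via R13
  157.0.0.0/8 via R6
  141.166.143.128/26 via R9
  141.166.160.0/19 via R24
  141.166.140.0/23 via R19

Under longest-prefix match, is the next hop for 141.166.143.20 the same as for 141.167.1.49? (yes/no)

yes

141.166.143.20: longest match 141.166.0.0/15 -> R13
141.167.1.49: longest match 141.166.0.0/15 -> R13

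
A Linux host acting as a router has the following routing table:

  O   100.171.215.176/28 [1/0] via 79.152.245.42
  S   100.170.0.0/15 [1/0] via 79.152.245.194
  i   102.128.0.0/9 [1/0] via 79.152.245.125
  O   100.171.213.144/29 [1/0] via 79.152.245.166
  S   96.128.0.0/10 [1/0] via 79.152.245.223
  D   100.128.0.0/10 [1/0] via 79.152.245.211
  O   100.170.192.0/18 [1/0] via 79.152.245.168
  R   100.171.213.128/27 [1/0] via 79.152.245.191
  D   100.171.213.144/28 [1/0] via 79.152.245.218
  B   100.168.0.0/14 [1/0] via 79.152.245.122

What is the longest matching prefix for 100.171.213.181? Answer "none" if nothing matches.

Entries matching 100.171.213.181:
  100.128.0.0/10 (100.128.0.0 - 100.191.255.255)
  100.168.0.0/14 (100.168.0.0 - 100.171.255.255)
  100.170.0.0/15 (100.170.0.0 - 100.171.255.255)
Most specific is 100.170.0.0/15.

100.170.0.0/15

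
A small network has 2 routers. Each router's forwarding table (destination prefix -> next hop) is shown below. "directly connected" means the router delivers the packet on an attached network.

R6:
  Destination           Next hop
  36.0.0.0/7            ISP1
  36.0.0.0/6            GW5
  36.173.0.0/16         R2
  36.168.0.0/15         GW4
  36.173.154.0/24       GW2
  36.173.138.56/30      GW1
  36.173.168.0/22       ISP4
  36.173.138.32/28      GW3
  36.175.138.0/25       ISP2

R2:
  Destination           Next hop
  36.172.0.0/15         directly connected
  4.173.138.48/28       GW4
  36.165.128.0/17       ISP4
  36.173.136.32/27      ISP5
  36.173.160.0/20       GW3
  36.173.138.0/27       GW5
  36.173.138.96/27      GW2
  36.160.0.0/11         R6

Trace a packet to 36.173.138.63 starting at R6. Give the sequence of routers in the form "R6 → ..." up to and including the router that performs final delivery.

At R6: longest match for 36.173.138.63 is 36.173.0.0/16 -> R2
At R2: longest match for 36.173.138.63 is 36.172.0.0/15 -> directly connected

R6 → R2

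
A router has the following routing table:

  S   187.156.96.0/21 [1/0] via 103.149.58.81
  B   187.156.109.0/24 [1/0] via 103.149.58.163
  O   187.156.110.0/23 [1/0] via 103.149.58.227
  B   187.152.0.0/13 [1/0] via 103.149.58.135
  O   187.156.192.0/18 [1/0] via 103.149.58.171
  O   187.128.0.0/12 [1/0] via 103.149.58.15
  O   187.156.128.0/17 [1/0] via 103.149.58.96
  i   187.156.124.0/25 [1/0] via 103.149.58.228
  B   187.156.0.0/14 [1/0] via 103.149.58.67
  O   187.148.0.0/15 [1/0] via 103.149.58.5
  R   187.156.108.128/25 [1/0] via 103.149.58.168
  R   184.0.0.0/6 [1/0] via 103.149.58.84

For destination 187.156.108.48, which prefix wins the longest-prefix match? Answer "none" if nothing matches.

Entries matching 187.156.108.48:
  184.0.0.0/6 (184.0.0.0 - 187.255.255.255)
  187.152.0.0/13 (187.152.0.0 - 187.159.255.255)
  187.156.0.0/14 (187.156.0.0 - 187.159.255.255)
Most specific is 187.156.0.0/14.

187.156.0.0/14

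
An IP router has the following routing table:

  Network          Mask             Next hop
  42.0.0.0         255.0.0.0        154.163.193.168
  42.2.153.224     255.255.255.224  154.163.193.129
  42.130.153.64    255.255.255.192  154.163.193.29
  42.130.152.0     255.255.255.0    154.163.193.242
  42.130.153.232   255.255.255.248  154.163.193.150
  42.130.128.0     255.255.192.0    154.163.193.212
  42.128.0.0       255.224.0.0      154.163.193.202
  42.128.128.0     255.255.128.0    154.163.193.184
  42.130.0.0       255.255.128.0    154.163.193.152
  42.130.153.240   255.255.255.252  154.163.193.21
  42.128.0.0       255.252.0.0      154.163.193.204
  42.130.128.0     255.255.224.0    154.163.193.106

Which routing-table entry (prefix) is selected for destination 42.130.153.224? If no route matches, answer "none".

42.130.128.0/19

Entries matching 42.130.153.224:
  42.0.0.0/8 (42.0.0.0 - 42.255.255.255)
  42.128.0.0/11 (42.128.0.0 - 42.159.255.255)
  42.128.0.0/14 (42.128.0.0 - 42.131.255.255)
  42.130.128.0/18 (42.130.128.0 - 42.130.191.255)
  42.130.128.0/19 (42.130.128.0 - 42.130.159.255)
Most specific is 42.130.128.0/19.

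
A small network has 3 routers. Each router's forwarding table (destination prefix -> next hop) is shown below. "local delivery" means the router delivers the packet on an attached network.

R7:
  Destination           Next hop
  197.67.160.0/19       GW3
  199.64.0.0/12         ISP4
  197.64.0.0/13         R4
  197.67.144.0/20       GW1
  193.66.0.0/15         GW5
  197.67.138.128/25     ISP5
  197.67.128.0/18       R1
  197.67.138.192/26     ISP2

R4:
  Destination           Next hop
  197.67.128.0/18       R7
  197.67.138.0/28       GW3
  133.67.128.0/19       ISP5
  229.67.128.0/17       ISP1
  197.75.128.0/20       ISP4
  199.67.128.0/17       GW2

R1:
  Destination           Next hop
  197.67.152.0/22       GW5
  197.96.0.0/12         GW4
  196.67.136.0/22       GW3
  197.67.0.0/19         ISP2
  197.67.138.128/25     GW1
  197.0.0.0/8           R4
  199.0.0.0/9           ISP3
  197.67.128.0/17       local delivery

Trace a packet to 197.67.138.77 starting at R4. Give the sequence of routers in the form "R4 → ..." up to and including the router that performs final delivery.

R4 → R7 → R1

At R4: longest match for 197.67.138.77 is 197.67.128.0/18 -> R7
At R7: longest match for 197.67.138.77 is 197.67.128.0/18 -> R1
At R1: longest match for 197.67.138.77 is 197.67.128.0/17 -> local delivery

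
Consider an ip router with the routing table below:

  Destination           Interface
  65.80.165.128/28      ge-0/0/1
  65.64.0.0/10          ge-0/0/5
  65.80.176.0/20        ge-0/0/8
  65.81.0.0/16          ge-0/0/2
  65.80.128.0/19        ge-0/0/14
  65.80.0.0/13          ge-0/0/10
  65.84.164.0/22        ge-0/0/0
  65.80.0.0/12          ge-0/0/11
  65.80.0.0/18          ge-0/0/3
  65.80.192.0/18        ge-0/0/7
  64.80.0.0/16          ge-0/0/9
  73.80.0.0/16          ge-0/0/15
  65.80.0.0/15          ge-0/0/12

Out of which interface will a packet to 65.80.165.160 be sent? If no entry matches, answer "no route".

Routes whose prefix contains 65.80.165.160:
  65.64.0.0/10 (65.64.0.0 - 65.127.255.255) -> ge-0/0/5
  65.80.0.0/12 (65.80.0.0 - 65.95.255.255) -> ge-0/0/11
  65.80.0.0/13 (65.80.0.0 - 65.87.255.255) -> ge-0/0/10
  65.80.0.0/15 (65.80.0.0 - 65.81.255.255) -> ge-0/0/12
More-specific entries that do NOT match:
  65.80.165.128/28 (65.80.165.128 - 65.80.165.143) does not contain 65.80.165.160
  65.84.164.0/22 (65.84.164.0 - 65.84.167.255) does not contain 65.80.165.160
  65.80.176.0/20 (65.80.176.0 - 65.80.191.255) does not contain 65.80.165.160
  65.80.128.0/19 (65.80.128.0 - 65.80.159.255) does not contain 65.80.165.160
  65.80.0.0/18 (65.80.0.0 - 65.80.63.255) does not contain 65.80.165.160
  65.80.192.0/18 (65.80.192.0 - 65.80.255.255) does not contain 65.80.165.160
  65.81.0.0/16 (65.81.0.0 - 65.81.255.255) does not contain 65.80.165.160
  64.80.0.0/16 (64.80.0.0 - 64.80.255.255) does not contain 65.80.165.160
  73.80.0.0/16 (73.80.0.0 - 73.80.255.255) does not contain 65.80.165.160
Longest matching prefix is /15 -> interface ge-0/0/12.

ge-0/0/12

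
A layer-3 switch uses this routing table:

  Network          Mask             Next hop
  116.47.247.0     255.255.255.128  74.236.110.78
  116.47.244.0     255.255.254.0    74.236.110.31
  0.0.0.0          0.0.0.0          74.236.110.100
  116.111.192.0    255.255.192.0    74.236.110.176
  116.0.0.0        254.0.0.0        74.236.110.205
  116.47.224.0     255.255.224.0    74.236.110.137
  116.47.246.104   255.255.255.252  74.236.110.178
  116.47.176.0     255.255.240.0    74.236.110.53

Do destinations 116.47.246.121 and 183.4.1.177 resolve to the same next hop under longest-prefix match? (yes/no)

116.47.246.121: longest match 116.47.224.0/19 -> 74.236.110.137
183.4.1.177: longest match 0.0.0.0/0 -> 74.236.110.100

no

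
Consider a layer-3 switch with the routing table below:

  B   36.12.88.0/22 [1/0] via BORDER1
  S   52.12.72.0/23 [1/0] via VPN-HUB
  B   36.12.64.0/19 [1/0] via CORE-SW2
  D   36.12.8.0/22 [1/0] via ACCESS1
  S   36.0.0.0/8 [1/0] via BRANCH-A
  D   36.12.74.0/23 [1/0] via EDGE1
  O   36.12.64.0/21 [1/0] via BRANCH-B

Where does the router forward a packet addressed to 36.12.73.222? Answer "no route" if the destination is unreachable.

Routes whose prefix contains 36.12.73.222:
  36.0.0.0/8 (36.0.0.0 - 36.255.255.255) -> BRANCH-A
  36.12.64.0/19 (36.12.64.0 - 36.12.95.255) -> CORE-SW2
More-specific entries that do NOT match:
  52.12.72.0/23 (52.12.72.0 - 52.12.73.255) does not contain 36.12.73.222
  36.12.74.0/23 (36.12.74.0 - 36.12.75.255) does not contain 36.12.73.222
  36.12.88.0/22 (36.12.88.0 - 36.12.91.255) does not contain 36.12.73.222
  36.12.8.0/22 (36.12.8.0 - 36.12.11.255) does not contain 36.12.73.222
  36.12.64.0/21 (36.12.64.0 - 36.12.71.255) does not contain 36.12.73.222
Longest matching prefix is /19 -> next hop CORE-SW2.

CORE-SW2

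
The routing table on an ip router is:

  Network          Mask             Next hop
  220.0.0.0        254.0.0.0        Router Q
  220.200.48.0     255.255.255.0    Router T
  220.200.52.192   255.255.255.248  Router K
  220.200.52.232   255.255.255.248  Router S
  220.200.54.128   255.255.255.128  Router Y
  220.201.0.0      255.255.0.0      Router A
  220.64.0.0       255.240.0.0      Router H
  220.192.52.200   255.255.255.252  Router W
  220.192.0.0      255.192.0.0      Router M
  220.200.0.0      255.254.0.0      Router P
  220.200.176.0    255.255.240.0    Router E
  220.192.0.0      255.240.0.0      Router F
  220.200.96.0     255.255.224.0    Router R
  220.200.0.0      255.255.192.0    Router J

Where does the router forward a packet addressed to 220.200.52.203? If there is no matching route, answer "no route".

Router J

Routes whose prefix contains 220.200.52.203:
  220.0.0.0/7 (220.0.0.0 - 221.255.255.255) -> Router Q
  220.192.0.0/10 (220.192.0.0 - 220.255.255.255) -> Router M
  220.192.0.0/12 (220.192.0.0 - 220.207.255.255) -> Router F
  220.200.0.0/15 (220.200.0.0 - 220.201.255.255) -> Router P
  220.200.0.0/18 (220.200.0.0 - 220.200.63.255) -> Router J
More-specific entries that do NOT match:
  220.192.52.200/30 (220.192.52.200 - 220.192.52.203) does not contain 220.200.52.203
  220.200.52.192/29 (220.200.52.192 - 220.200.52.199) does not contain 220.200.52.203
  220.200.52.232/29 (220.200.52.232 - 220.200.52.239) does not contain 220.200.52.203
  220.200.54.128/25 (220.200.54.128 - 220.200.54.255) does not contain 220.200.52.203
  220.200.48.0/24 (220.200.48.0 - 220.200.48.255) does not contain 220.200.52.203
  220.200.176.0/20 (220.200.176.0 - 220.200.191.255) does not contain 220.200.52.203
  220.200.96.0/19 (220.200.96.0 - 220.200.127.255) does not contain 220.200.52.203
Longest matching prefix is /18 -> next hop Router J.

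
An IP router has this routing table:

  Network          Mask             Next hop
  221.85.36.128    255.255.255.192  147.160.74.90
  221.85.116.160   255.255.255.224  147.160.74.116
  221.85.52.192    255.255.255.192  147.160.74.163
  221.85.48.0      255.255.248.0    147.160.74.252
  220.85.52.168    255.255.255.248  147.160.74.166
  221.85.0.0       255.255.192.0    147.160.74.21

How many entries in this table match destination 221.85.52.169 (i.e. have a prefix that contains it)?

Prefixes containing 221.85.52.169:
  221.85.0.0/18 (221.85.0.0 - 221.85.63.255)
  221.85.48.0/21 (221.85.48.0 - 221.85.55.255)
Total matching entries: 2.

2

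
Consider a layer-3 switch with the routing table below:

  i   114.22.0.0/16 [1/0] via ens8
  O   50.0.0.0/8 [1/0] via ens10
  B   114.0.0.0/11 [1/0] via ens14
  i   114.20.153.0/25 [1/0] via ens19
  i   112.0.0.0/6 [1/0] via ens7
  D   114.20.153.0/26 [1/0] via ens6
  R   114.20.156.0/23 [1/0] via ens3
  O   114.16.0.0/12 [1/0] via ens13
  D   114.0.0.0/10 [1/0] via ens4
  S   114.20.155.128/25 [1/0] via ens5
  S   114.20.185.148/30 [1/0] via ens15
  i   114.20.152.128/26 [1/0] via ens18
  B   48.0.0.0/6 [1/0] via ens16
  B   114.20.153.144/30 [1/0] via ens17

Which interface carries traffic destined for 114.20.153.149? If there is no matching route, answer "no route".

Routes whose prefix contains 114.20.153.149:
  112.0.0.0/6 (112.0.0.0 - 115.255.255.255) -> ens7
  114.0.0.0/10 (114.0.0.0 - 114.63.255.255) -> ens4
  114.0.0.0/11 (114.0.0.0 - 114.31.255.255) -> ens14
  114.16.0.0/12 (114.16.0.0 - 114.31.255.255) -> ens13
More-specific entries that do NOT match:
  114.20.185.148/30 (114.20.185.148 - 114.20.185.151) does not contain 114.20.153.149
  114.20.153.144/30 (114.20.153.144 - 114.20.153.147) does not contain 114.20.153.149
  114.20.153.0/26 (114.20.153.0 - 114.20.153.63) does not contain 114.20.153.149
  114.20.152.128/26 (114.20.152.128 - 114.20.152.191) does not contain 114.20.153.149
  114.20.153.0/25 (114.20.153.0 - 114.20.153.127) does not contain 114.20.153.149
  114.20.155.128/25 (114.20.155.128 - 114.20.155.255) does not contain 114.20.153.149
  114.20.156.0/23 (114.20.156.0 - 114.20.157.255) does not contain 114.20.153.149
  114.22.0.0/16 (114.22.0.0 - 114.22.255.255) does not contain 114.20.153.149
Longest matching prefix is /12 -> interface ens13.

ens13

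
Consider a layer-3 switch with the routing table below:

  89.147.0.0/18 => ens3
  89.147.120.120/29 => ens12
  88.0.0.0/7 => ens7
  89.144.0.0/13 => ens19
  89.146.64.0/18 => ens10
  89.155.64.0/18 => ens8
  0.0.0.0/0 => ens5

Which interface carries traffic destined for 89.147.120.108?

Routes whose prefix contains 89.147.120.108:
  0.0.0.0/0 (default, matches everything) -> ens5
  88.0.0.0/7 (88.0.0.0 - 89.255.255.255) -> ens7
  89.144.0.0/13 (89.144.0.0 - 89.151.255.255) -> ens19
More-specific entries that do NOT match:
  89.147.120.120/29 (89.147.120.120 - 89.147.120.127) does not contain 89.147.120.108
  89.147.0.0/18 (89.147.0.0 - 89.147.63.255) does not contain 89.147.120.108
  89.146.64.0/18 (89.146.64.0 - 89.146.127.255) does not contain 89.147.120.108
  89.155.64.0/18 (89.155.64.0 - 89.155.127.255) does not contain 89.147.120.108
Longest matching prefix is /13 -> interface ens19.

ens19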